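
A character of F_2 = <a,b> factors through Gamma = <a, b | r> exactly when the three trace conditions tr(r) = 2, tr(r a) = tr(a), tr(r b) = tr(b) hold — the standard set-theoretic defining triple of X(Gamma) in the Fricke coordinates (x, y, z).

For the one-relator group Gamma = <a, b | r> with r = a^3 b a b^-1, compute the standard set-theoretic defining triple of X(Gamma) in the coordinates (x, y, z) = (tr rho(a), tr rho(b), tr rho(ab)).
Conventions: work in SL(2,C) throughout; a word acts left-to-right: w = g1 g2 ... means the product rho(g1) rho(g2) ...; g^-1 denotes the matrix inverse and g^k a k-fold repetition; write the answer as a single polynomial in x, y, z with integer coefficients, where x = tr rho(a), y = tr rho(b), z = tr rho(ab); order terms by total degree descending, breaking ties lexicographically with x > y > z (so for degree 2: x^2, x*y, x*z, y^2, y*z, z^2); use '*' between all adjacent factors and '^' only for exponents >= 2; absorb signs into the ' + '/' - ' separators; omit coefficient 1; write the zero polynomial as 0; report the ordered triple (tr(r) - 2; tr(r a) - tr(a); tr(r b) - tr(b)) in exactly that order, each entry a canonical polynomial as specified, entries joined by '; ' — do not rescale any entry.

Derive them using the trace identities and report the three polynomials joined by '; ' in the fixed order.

tr(a b a) = tr(a) tr(b a) - tr(b)   [square of a] = x*z - y
so tr(a b a^2) = tr(a) tr(a b a) - tr(a b)   [square of a] = x^2*z - x*y - z
tr(a^3 b a) = tr(a) tr(a b a^2) - tr(a b a)   [square of a] = x^3*z - x^2*y - 2*x*z + y
so tr(b a b a) = tr(a b) tr(a b) - tr(1)   [split at a repeated a] = z^2 - 2
so tr(b a b) = tr(b) tr(a b) - tr(a)   [square of b] = y*z - x
tr(b a b a^2) = tr(a) tr(b a b a) - tr(b a b)   [square of a] = x*z^2 - y*z - x
tr(a^3 b a b) = tr(a) tr(b a b a^2) - tr(b a b a)   [square of a] = x^2*z^2 - x*y*z - x^2 - z^2 + 2
tr(a^3 b a b^-1) = tr(a^3 b a) tr(b) - tr(a^3 b a b)   [inverse elimination on b] = x^3*y*z - x^2*y^2 - x^2*z^2 - x*y*z + x^2 + y^2 + z^2 - 2
tr(a^4 b a) = tr(a) tr(a^3 b a) - tr(a^3 b)   [square of a] = x^4*z - x^3*y - 3*x^2*z + 2*x*y + z
reduce: tr(a^4 b a b) = tr(a) tr(b a b a^3) - tr(b a b a^2)   [square of a] = x^3*z^2 - x^2*y*z - x^3 - 2*x*z^2 + y*z + 3*x
reduce: tr(a^3 b a b^-1 a) = tr(a^4 b a) tr(b) - tr(a^4 b a b)   [inverse elimination on b] = x^4*y*z - x^3*y^2 - x^3*z^2 - 2*x^2*y*z + x^3 + 2*x*y^2 + 2*x*z^2 - 3*x
assemble the triple (tr(r) - 2; tr(r a) - x; tr(r b) - y)

x^3*y*z - x^2*y^2 - x^2*z^2 - x*y*z + x^2 + y^2 + z^2 - 4; x^4*y*z - x^3*y^2 - x^3*z^2 - 2*x^2*y*z + x^3 + 2*x*y^2 + 2*x*z^2 - 4*x; x^3*z - x^2*y - 2*x*z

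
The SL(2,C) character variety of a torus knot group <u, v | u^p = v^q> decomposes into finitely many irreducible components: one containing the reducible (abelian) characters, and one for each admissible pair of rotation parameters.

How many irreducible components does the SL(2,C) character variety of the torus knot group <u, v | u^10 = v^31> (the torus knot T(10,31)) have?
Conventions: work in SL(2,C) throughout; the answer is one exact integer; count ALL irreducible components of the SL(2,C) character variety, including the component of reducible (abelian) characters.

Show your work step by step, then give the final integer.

In the torus knot group T(10,31), u^10 = v^31 is central, so an irreducible representation sends it to +I or -I (Schur).
This locks tr(u) to 2*cos(pi*alpha/10), alpha in 1..9, and tr(v) to 2*cos(pi*beta/31), beta in 1..30, on each component of irreducible characters.
Consistency of u^10 = (-1)^alpha I with v^31 = (-1)^beta I forces alpha = beta (mod 2).
Counting: 5 odd alphas x 15 odd betas + 4 even alphas x 15 even betas = 75 + 60 = 135.
components with irreducible characters: 135; plus the single component of reducible (abelian) characters: total 136.

136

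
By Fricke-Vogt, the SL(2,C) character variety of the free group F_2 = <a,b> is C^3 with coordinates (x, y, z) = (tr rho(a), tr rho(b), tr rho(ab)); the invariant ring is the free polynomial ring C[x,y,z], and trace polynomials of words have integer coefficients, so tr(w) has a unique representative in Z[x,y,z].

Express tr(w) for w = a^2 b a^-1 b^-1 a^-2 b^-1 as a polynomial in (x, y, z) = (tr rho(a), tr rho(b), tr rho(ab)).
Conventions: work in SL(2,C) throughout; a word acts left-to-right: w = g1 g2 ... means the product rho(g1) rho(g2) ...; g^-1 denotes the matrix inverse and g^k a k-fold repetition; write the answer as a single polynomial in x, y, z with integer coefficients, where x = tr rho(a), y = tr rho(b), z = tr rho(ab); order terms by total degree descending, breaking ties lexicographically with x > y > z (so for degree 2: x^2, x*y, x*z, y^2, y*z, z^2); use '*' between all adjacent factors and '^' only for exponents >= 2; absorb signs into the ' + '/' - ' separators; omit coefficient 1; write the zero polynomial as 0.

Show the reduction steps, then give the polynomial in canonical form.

-x^3*y*z^2 + x^4*z + 2*x^2*y^2*z + x^2*z^3 - x^3*y - x*y^3 - x*y*z^2 - 4*x^2*z + 4*x*y + z

so trace(b^-1) = trace(b) = y
reduce: trace(a b a) = trace(a)*trace(b a) - trace(b) = x*z - y
trace(a b a b) = trace(b a)*trace(b a) - trace(1) = z^2 - 2
so trace(a b a b^-1) = trace(a b a)*trace(b) - trace(a b a b) = x*y*z - y^2 - z^2 + 2
trace(a^2 b a) = trace(a)*trace(a b a) - trace(a b) = x^2*z - x*y - z
trace(b a b) = trace(b)*trace(a b) - trace(a) = y*z - x
trace(b a^2 b a) = trace(a)*trace(b a b a) - trace(b a b) = x*z^2 - y*z - x
trace(b^2) = trace(b)*trace(b) - trace(1) = y^2 - 2
so trace(b a^2 b) = trace(a)*trace(b^2 a) - trace(b^2) = x*y*z - x^2 - y^2 + 2
so trace(a b a^2 b a) = trace(a)*trace(b a^2 b a) - trace(b a^2 b) = x^2*z^2 - 2*x*y*z + y^2 - 2
reduce: trace(b a b a b a) = trace(a b)*trace(a b a b) - trace(a^-1 b^-1) = z^3 - 3*z
trace(b a b a b) = trace(b)*trace(a b a b) - trace(a b a) = y*z^2 - x*z - y
trace(a b a^2 b a b) = trace(a)*trace(b a b a b a) - trace(b a b a b) = x*z^3 - y*z^2 - 2*x*z + y
so trace(b a^2 b a b^-1 a) = trace(a b a^2 b a)*trace(b) - trace(a b a^2 b a b) = x^2*y*z^2 - 2*x*y^2*z - x*z^3 + y^3 + y*z^2 + 2*x*z - 3*y
trace(a^2 b a b^-1 a^-1 b) = trace(b a^2 b a b^-1)*trace(a) - trace(b a^2 b a b^-1 a) = -x^2*y*z^2 + x^3*z + 2*x*y^2*z + x*z^3 - x^2*y - y^3 - y*z^2 - 3*x*z + 3*y
trace(b^-1 a^2 b a b^-1 a^-1) = trace(a^2 b a b^-1 a^-1)*trace(b) - trace(a^2 b a b^-1 a^-1 b) = x^2*y*z^2 - x^3*z - x*y^2*z - x*z^3 + x^2*y + 3*x*z - y
reduce: trace(b^-1 a^2 b a) = trace(a^2 b a)*trace(b) - trace(a^2 b a b) = x^2*y*z - x*y^2 - x*z^2 + x
trace(b^-1 a^2 b a b^-1) = trace(b^-1 a^2 b a)*trace(b) - trace(b^-1 a^2 b a b) = x^2*y^2*z - x*y^3 - x*y*z^2 - x^2*z + 2*x*y + z
reduce: trace(b^-1 a^-2 b^-1 a^2 b a) = trace(b^-1 a^2 b a b^-1 a^-1)*trace(a) - trace(b^-1 a^2 b a b^-1) = x^3*y*z^2 - x^4*z - 2*x^2*y^2*z - x^2*z^3 + x^3*y + x*y^3 + x*y*z^2 + 4*x^2*z - 3*x*y - z
reduce: trace(a^2 b a^-1 b^-1 a^-2 b^-1) = trace(b^-1 a^-2 b^-1 a^2 b)*trace(a) - trace(b^-1 a^-2 b^-1 a^2 b a) = -x^3*y*z^2 + x^4*z + 2*x^2*y^2*z + x^2*z^3 - x^3*y - x*y^3 - x*y*z^2 - 4*x^2*z + 4*x*y + z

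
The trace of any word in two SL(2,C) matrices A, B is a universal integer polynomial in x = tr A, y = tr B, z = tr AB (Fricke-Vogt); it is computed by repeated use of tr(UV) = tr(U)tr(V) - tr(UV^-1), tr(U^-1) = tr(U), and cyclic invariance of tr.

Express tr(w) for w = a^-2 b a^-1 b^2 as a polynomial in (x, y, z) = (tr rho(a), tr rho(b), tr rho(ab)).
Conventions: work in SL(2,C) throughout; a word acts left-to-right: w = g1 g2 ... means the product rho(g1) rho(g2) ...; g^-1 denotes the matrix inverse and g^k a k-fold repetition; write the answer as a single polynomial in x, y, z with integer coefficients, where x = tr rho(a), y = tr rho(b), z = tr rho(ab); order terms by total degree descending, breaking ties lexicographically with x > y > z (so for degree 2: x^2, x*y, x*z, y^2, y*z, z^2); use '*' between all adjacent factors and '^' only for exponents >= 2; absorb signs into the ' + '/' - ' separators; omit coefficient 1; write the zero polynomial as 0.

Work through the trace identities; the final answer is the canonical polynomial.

x^3*y^3 - 2*x^2*y^2*z - x^3*y - x*y^3 + x*y*z^2 + x^2*z + y^2*z + x*y - z

tr(b^2) = tr(b)*tr(b) - tr(1)  (reduce the b square) = y^2 - 2
tr(b^3) = tr(b)*tr(b^2) - tr(b)  (reduce the b square) = y^3 - 3*y
tr(b a b) = tr(b)*tr(a b) - tr(a)  (reduce the b square) = y*z - x
tr(b^3 a) = tr(b)*tr(b a b) - tr(b a)  (reduce the b square) = y^2*z - x*y - z
tr(b^3 a^-1) = tr(b^3)*tr(a) - tr(b^3 a)  (eliminate a^-1) = x*y^3 - y^2*z - 2*x*y + z
tr(b^2 a^-2 b) = tr(b^3 a^-1)*tr(a) - tr(b^3)  (eliminate a^-1) = x^2*y^3 - x*y^2*z - 2*x^2*y - y^3 + x*z + 3*y
tr(a b a b) = tr(b a)*tr(b a) - tr(1)  (split on b) = z^2 - 2
tr(a b a) = tr(a)*tr(b a) - tr(b)  (reduce the a square) = x*z - y
tr(b a b^2 a) = tr(b)*tr(a b a b) - tr(a b a)  (reduce the b square) = y*z^2 - x*z - y
tr(a^-1 b a b^2) = tr(b a b^2)*tr(a) - tr(b a b^2 a)  (eliminate a^-1) = x*y^2*z - x^2*y - y*z^2 + y
tr(b^2 a^-2 b a) = tr(a^-1 b a b^2)*tr(a) - tr(a^-1 b a b^2 a)  (eliminate a^-1) = x^2*y^2*z - x^3*y - x*y*z^2 - y^2*z + 2*x*y + z
tr(a^-2 b a^-1 b^2) = tr(b^2 a^-2 b)*tr(a) - tr(b^2 a^-2 b a)  (eliminate a^-1) = x^3*y^3 - 2*x^2*y^2*z - x^3*y - x*y^3 + x*y*z^2 + x^2*z + y^2*z + x*y - z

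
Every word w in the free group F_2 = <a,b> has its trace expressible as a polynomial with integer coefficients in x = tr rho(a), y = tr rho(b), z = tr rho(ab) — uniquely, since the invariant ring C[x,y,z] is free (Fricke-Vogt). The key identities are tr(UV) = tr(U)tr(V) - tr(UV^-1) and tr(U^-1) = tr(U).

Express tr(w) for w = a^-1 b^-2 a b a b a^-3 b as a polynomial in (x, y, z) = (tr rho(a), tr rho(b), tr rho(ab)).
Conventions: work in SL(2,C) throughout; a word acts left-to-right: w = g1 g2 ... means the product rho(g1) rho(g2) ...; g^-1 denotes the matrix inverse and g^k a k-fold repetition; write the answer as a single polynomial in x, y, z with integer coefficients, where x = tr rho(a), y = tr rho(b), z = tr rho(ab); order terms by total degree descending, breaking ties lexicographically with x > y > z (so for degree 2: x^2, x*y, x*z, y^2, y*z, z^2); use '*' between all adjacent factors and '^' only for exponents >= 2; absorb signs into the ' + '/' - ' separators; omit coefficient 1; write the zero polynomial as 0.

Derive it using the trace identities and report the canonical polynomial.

-x^4*y^3*z^2 + x^5*y^2*z + x^3*y^4*z + 2*x^3*y^2*z^3 - x^4*y*z^2 + x^2*y^3*z^2 - x^2*y*z^4 - 7*x^3*y^2*z - 2*x*y^4*z - 3*x*y^2*z^3 + x^4*y + x^2*y^3 + 6*x^2*y*z^2 + y^3*z^2 + y*z^4 + 9*x*y^2*z - 4*x^2*y - y^3 - 5*y*z^2 - x*z + 3*y

trace(a b^2) = trace(b) trace(a b) - trace(a) = y*z - x
trace(b^2 a b) = trace(b) trace(a b^2) - trace(a b) = y^2*z - x*y - z
use: trace(a b a b) = trace(a b) trace(a b) - trace(1) = z^2 - 2
trace(a b a) = trace(a) trace(b a) - trace(b) = x*z - y
use: trace(b^2 a b a) = trace(b) trace(a b a b) - trace(a b a) = y*z^2 - x*z - y
trace(b a b a^-1 b) = trace(b^2 a b) trace(a) - trace(b^2 a b a) = x*y^2*z - x^2*y - y*z^2 + y
trace(b^2 a b a b) = trace(b) trace(b a b a b) - trace(b a b a) = y^2*z^2 - x*y*z - y^2 - z^2 + 2
trace(a b a b a b) = trace(a b a b) trace(a b) - trace(b a) = z^3 - 3*z
apply: trace(a b a b a) = trace(a) trace(b a b a) - trace(b a b) = x*z^2 - y*z - x
use: trace(b^2 a b a b a) = trace(b) trace(a b a b a b) - trace(a b a b a) = y*z^3 - x*z^2 - 2*y*z + x
use: trace(b a b a b a^-1 b) = trace(b^2 a b a b) trace(a) - trace(b^2 a b a b a) = x*y^2*z^2 - x^2*y*z - y*z^3 - x*y^2 + 2*y*z + x
apply: trace(b a b a b a b a) = trace(b a b a) trace(b a b a) - trace(1) = z^4 - 4*z^2 + 2
use: trace(b a b a b a^-1 b a) = trace(b a b a b a b) trace(a) - trace(b a b a b a b a) = x*y*z^3 - x^2*z^2 - z^4 - 2*x*y*z + x^2 + 4*z^2 - 2
trace(a b a b a^-1 b a^-1 b) = trace(b a b a b a^-1 b) trace(a) - trace(b a b a b a^-1 b a) = x^2*y^2*z^2 - x^3*y*z - 2*x*y*z^3 - x^2*y^2 + x^2*z^2 + z^4 + 4*x*y*z - 4*z^2 + 2
trace(b^-1 a b a b a^-1 b a^-1) = trace(a b a b a^-1 b a^-1) trace(b) - trace(a b a b a^-1 b a^-1 b) = -x^2*y^2*z^2 + x^3*y*z + x*y^3*z + 2*x*y*z^3 - x^2*z^2 - y^2*z^2 - z^4 - 4*x*y*z + y^2 + 4*z^2 - 2
trace(b a^-1 b^-2 a b a b a^-1) = trace(b^-1 a b a b a^-1 b a^-1) trace(b) - trace(b^-1 a b a b a^-1 b a^-1 b) = -x^2*y^3*z^2 + x^3*y^2*z + x*y^4*z + 2*x*y^2*z^3 - x^2*y*z^2 - y^3*z^2 - y*z^4 - 5*x*y^2*z + x^2*y + y^3 + 5*y*z^2 - 3*y
use: trace(a^2 b a) = trace(a) trace(b a^2) - trace(b a) = x^2*z - x*y - z
trace(a b a b^2 a) = trace(b) trace(a^2 b a b) - trace(a^2 b a) = x*y*z^2 - x^2*z - y^2*z + z
apply: trace(b^-1 a b a b^2 a) = trace(a b a b^2 a) trace(b) - trace(a b a b^2 a b) = x*y^2*z^2 - x^2*y*z - y^3*z - y*z^3 + x*z^2 + 3*y*z - x
use: trace(b^-1 a b a b^2 a^-1) = trace(b^-1 a b a b^2) trace(a) - trace(b^-1 a b a b^2 a) = -x*y^2*z^2 + x^2*y*z + y^3*z + y*z^3 - 3*y*z - x
use: trace(b a^-1 b^-2 a b a b) = trace(b^-1 a b a b^2 a^-1) trace(b) - trace(b^-1 a b a b^2 a^-1 b) = -x*y^3*z^2 + x^2*y^2*z + y^4*z + y^2*z^3 - 4*y^2*z + z
use: trace(a^-1 b a^-1 b^-2 a b a b a^-1) = trace(b a^-1 b^-2 a b a b a^-1) trace(a) - trace(b a^-1 b^-2 a b a b) = -x^3*y^3*z^2 + x^4*y^2*z + x^2*y^4*z + 2*x^2*y^2*z^3 - x^3*y*z^2 - x*y*z^4 - 6*x^2*y^2*z - y^4*z - y^2*z^3 + x^3*y + x*y^3 + 5*x*y*z^2 + 4*y^2*z - 3*x*y - z
trace(a^-1 b^-2 a b a b a^-3 b) = trace(a^-1 b a^-1 b^-2 a b a b a^-1) trace(a) - trace(a^-1 b a^-1 b^-2 a b a b) = -x^4*y^3*z^2 + x^5*y^2*z + x^3*y^4*z + 2*x^3*y^2*z^3 - x^4*y*z^2 + x^2*y^3*z^2 - x^2*y*z^4 - 7*x^3*y^2*z - 2*x*y^4*z - 3*x*y^2*z^3 + x^4*y + x^2*y^3 + 6*x^2*y*z^2 + y^3*z^2 + y*z^4 + 9*x*y^2*z - 4*x^2*y - y^3 - 5*y*z^2 - x*z + 3*y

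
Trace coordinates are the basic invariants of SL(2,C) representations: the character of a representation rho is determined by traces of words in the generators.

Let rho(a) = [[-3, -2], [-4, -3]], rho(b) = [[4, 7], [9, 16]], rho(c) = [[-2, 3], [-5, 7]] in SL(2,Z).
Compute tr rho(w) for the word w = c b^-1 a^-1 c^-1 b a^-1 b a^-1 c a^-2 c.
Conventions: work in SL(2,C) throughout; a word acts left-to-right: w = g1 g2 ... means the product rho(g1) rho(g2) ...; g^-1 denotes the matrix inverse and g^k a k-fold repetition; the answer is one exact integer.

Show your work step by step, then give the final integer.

rho(c) = [[-2, 3], [-5, 7]]
... * rho(b^-1) = [[16, -7], [-9, 4]]  ->  [[-59, 26], [-143, 63]]
... * rho(a^-1) = [[-3, 2], [4, -3]]  ->  [[281, -196], [681, -475]]
... * rho(c^-1) = [[7, -3], [5, -2]]  ->  [[987, -451], [2392, -1093]]
... * rho(b) = [[4, 7], [9, 16]]  ->  [[-111, -307], [-269, -744]]
... * rho(a^-1) = [[-3, 2], [4, -3]]  ->  [[-895, 699], [-2169, 1694]]
... * rho(b) = [[4, 7], [9, 16]]  ->  [[2711, 4919], [6570, 11921]]
... * rho(a^-1) = [[-3, 2], [4, -3]]  ->  [[11543, -9335], [27974, -22623]]
... * rho(c) = [[-2, 3], [-5, 7]]  ->  [[23589, -30716], [57167, -74439]]
... * rho(a^-1) = [[-3, 2], [4, -3]]  ->  [[-193631, 139326], [-469257, 337651]]
... * rho(a^-1) = [[-3, 2], [4, -3]]  ->  [[1138197, -805240], [2758375, -1951467]]
... * rho(c) = [[-2, 3], [-5, 7]]  ->  [[1749806, -2222089], [4240585, -5385144]]
tr = 1749806 + -5385144 = -3635338

-3635338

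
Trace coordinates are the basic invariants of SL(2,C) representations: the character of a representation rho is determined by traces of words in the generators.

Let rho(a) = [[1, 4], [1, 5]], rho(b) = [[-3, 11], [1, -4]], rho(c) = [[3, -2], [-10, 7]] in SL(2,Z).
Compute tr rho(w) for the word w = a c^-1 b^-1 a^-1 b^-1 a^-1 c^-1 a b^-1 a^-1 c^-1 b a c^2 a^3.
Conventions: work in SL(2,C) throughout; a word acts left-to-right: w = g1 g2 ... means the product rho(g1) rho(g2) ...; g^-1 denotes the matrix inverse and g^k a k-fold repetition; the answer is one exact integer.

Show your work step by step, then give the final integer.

21837157954

rho(a) = [[1, 4], [1, 5]]
... * rho(c^-1) = [[7, 2], [10, 3]]  ->  [[47, 14], [57, 17]]
... * rho(b^-1) = [[-4, -11], [-1, -3]]  ->  [[-202, -559], [-245, -678]]
... * rho(a^-1) = [[5, -4], [-1, 1]]  ->  [[-451, 249], [-547, 302]]
... * rho(b^-1) = [[-4, -11], [-1, -3]]  ->  [[1555, 4214], [1886, 5111]]
... * rho(a^-1) = [[5, -4], [-1, 1]]  ->  [[3561, -2006], [4319, -2433]]
... * rho(c^-1) = [[7, 2], [10, 3]]  ->  [[4867, 1104], [5903, 1339]]
... * rho(a) = [[1, 4], [1, 5]]  ->  [[5971, 24988], [7242, 30307]]
... * rho(b^-1) = [[-4, -11], [-1, -3]]  ->  [[-48872, -140645], [-59275, -170583]]
... * rho(a^-1) = [[5, -4], [-1, 1]]  ->  [[-103715, 54843], [-125792, 66517]]
... * rho(c^-1) = [[7, 2], [10, 3]]  ->  [[-177575, -42901], [-215374, -52033]]
... * rho(b) = [[-3, 11], [1, -4]]  ->  [[489824, -1781721], [594089, -2160982]]
... * rho(a) = [[1, 4], [1, 5]]  ->  [[-1291897, -6949309], [-1566893, -8428554]]
... * rho(c) = [[3, -2], [-10, 7]]  ->  [[65617399, -46061369], [79584861, -55866092]]
... * rho(c) = [[3, -2], [-10, 7]]  ->  [[657465887, -453664381], [797415503, -550232366]]
... * rho(a) = [[1, 4], [1, 5]]  ->  [[203801506, 361541643], [247183137, 438500182]]
... * rho(a) = [[1, 4], [1, 5]]  ->  [[565343149, 2622914239], [685683319, 3181233458]]
... * rho(a) = [[1, 4], [1, 5]]  ->  [[3188257388, 15375943791], [3866916777, 18648900566]]
tr = 3188257388 + 18648900566 = 21837157954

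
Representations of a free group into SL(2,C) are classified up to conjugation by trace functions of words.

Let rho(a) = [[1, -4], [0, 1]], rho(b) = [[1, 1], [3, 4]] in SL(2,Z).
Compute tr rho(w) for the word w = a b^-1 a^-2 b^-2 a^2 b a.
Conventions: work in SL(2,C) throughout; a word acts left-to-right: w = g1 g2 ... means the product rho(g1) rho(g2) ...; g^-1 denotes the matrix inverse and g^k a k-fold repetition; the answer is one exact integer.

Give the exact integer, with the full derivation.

rho(a) = [[1, -4], [0, 1]]
... * rho(b^-1) = [[4, -1], [-3, 1]]  ->  [[16, -5], [-3, 1]]
... * rho(a^-1) = [[1, 4], [0, 1]]  ->  [[16, 59], [-3, -11]]
... * rho(a^-1) = [[1, 4], [0, 1]]  ->  [[16, 123], [-3, -23]]
... * rho(b^-1) = [[4, -1], [-3, 1]]  ->  [[-305, 107], [57, -20]]
... * rho(b^-1) = [[4, -1], [-3, 1]]  ->  [[-1541, 412], [288, -77]]
... * rho(a) = [[1, -4], [0, 1]]  ->  [[-1541, 6576], [288, -1229]]
... * rho(a) = [[1, -4], [0, 1]]  ->  [[-1541, 12740], [288, -2381]]
... * rho(b) = [[1, 1], [3, 4]]  ->  [[36679, 49419], [-6855, -9236]]
... * rho(a) = [[1, -4], [0, 1]]  ->  [[36679, -97297], [-6855, 18184]]
tr = 36679 + 18184 = 54863

54863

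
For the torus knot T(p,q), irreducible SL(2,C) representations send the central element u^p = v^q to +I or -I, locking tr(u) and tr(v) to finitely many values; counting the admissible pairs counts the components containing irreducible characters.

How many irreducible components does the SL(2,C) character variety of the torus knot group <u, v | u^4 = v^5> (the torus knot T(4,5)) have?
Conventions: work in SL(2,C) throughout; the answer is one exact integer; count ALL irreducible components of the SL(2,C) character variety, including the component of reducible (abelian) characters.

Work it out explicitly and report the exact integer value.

Gamma = < u, v | u^4 = v^5 > (torus knot T(4,5)); the central element u^4 = v^5 acts as +I or -I in any irreducible SL(2,C) representation.
So on each irreducible component the traces are pinned: tr(u) = 2*cos(pi*alpha/4) with 1 <= alpha <= 3, tr(v) = 2*cos(pi*beta/5) with 1 <= beta <= 4.
u^4 = (-1)^alpha I and v^5 = (-1)^beta I must agree, so alpha and beta have equal parity.
count pairs: odd alpha (2 choices) x odd beta (2), plus even alpha (1) x even beta (2): 2*2 + 1*2 = 6.
That is 6 components of irreducible characters, and with the reducible (abelian) component the total is 7.

7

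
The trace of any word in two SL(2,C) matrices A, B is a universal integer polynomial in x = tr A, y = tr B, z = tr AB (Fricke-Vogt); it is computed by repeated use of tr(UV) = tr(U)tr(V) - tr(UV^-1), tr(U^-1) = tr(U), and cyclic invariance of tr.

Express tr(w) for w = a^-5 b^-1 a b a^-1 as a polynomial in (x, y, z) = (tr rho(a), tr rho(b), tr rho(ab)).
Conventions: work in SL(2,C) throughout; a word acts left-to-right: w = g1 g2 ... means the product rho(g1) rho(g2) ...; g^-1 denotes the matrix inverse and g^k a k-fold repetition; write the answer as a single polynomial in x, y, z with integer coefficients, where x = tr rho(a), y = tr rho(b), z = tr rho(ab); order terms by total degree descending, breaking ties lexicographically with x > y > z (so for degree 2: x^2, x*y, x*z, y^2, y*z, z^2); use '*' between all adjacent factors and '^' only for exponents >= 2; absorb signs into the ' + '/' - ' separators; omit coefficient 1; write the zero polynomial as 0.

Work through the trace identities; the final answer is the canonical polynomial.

next, tr(b a b) = tr(b) tr(a b) - tr(a)  (reduce the b square) = y*z - x
tr(b a b a) = tr(a b) tr(a b) - tr(1)  (split on a) = z^2 - 2
and tr(a b a^-1 b) = tr(b a b) tr(a) - tr(b a b a)  (eliminate a^-1) = x*y*z - x^2 - z^2 + 2
tr(a^-1 b^-1 a b) = tr(a b a^-1) tr(b) - tr(a b a^-1 b)  (eliminate b^-1) = -x*y*z + x^2 + y^2 + z^2 - 2
tr(a^-1 b^-1 a b a^-1) = tr(a^-1 b^-1 a b) tr(a) - tr(a^-1 b^-1 a b a)  (eliminate a^-1) = -x^2*y*z + x^3 + x*y^2 + x*z^2 - 3*x
tr(b^-1 a b a^-3) = tr(a^-1 b^-1 a b a^-1) tr(a) - tr(a^-1 b^-1 a b)  (eliminate a^-1) = -x^3*y*z + x^4 + x^2*y^2 + x^2*z^2 + x*y*z - 4*x^2 - y^2 - z^2 + 2
and tr(a^-1 b^-1 a b a^-3) = tr(b^-1 a b a^-3) tr(a) - tr(b^-1 a b a^-2)  (eliminate a^-1) = -x^4*y*z + x^5 + x^3*y^2 + x^3*z^2 + 2*x^2*y*z - 5*x^3 - 2*x*y^2 - 2*x*z^2 + 5*x
tr(a^-4 b^-1 a b a^-1) = tr(a^-1 b^-1 a b a^-3) tr(a) - tr(a^-1 b^-1 a b a^-2)  (eliminate a^-1) = -x^5*y*z + x^6 + x^4*y^2 + x^4*z^2 + 3*x^3*y*z - 6*x^4 - 3*x^2*y^2 - 3*x^2*z^2 - x*y*z + 9*x^2 + y^2 + z^2 - 2
tr(a^-5 b^-1 a b a^-1) = tr(a^-4 b^-1 a b a^-1) tr(a) - tr(a^-4 b^-1 a b)  (eliminate a^-1) = -x^6*y*z + x^7 + x^5*y^2 + x^5*z^2 + 4*x^4*y*z - 7*x^5 - 4*x^3*y^2 - 4*x^3*z^2 - 3*x^2*y*z + 14*x^3 + 3*x*y^2 + 3*x*z^2 - 7*x

-x^6*y*z + x^7 + x^5*y^2 + x^5*z^2 + 4*x^4*y*z - 7*x^5 - 4*x^3*y^2 - 4*x^3*z^2 - 3*x^2*y*z + 14*x^3 + 3*x*y^2 + 3*x*z^2 - 7*x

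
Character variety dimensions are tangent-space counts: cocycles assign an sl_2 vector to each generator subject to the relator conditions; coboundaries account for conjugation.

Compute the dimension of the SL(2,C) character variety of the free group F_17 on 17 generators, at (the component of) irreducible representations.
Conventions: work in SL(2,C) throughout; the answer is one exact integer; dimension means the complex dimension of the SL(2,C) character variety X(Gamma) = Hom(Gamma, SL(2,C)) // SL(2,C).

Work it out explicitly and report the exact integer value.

48

Here Gamma is free of rank 17 — no relator constrains a cocycle.
Z^1(Gamma, Ad rho) = (sl_2)^17: a cocycle is a free choice of one sl_2 vector per generator, so dim Z^1 = 3*17 = 51.
At an irreducible rho the centralizer of the image in sl_2 is 0, so the coboundary map sl_2 -> Z^1 is injective: dim B^1 = 3.
dim H^1 = 51 - 3 = 48, which is dim X.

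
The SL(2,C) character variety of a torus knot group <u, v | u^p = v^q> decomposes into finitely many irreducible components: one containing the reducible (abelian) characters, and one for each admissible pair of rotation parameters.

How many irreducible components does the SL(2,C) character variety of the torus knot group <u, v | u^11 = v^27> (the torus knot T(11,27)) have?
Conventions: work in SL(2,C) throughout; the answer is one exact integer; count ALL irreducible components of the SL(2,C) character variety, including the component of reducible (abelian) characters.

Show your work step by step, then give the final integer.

For T(11,27): irreducibility forces the central element u^11 = v^27 to one of +I, -I.
This locks tr(u) to 2*cos(pi*alpha/11), alpha in 1..10, and tr(v) to 2*cos(pi*beta/27), beta in 1..26, on each component of irreducible characters.
u^11 = (-1)^alpha I and v^27 = (-1)^beta I must agree, so alpha and beta have equal parity.
Enumerate parity-matched pairs: 5*13 odd-odd plus 5*13 even-even gives 130.
That is 130 components of irreducible characters, and with the reducible (abelian) component the total is 131.

131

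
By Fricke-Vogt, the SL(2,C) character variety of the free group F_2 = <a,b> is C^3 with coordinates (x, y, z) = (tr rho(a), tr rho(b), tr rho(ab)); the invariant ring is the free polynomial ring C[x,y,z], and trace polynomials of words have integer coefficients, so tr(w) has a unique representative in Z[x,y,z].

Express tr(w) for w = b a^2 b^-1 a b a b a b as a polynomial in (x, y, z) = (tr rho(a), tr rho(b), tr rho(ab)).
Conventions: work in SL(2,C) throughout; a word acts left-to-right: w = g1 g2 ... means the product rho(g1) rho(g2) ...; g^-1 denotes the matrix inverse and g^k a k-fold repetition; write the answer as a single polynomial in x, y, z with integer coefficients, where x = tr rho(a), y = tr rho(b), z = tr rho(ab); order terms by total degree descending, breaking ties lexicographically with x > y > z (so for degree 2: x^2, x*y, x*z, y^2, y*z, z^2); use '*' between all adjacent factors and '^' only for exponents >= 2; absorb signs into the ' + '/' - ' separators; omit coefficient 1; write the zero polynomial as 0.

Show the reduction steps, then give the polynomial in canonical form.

apply: tr(b a b a) = tr(b a)*tr(b a) - tr(1) = z^2 - 2
use: tr(b a b a b a) = tr(b a b a)*tr(b a) - tr(a b) = z^3 - 3*z
tr(a b a) = tr(a)*tr(b a) - tr(b) = x*z - y
tr(b a b a b) = tr(b)*tr(a b a b) - tr(a b a) = y*z^2 - x*z - y
use: tr(a^2 b a b a b) = tr(a)*tr(b a b a b a) - tr(b a b a b) = x*z^3 - y*z^2 - 2*x*z + y
tr(b a b) = tr(b)*tr(a b) - tr(a) = y*z - x
use: tr(b a b a^2) = tr(a)*tr(b a b a) - tr(b a b) = x*z^2 - y*z - x
tr(a^2 b a b a) = tr(a)*tr(b a b a^2) - tr(b a b a) = x^2*z^2 - x*y*z - x^2 - z^2 + 2
apply: tr(a b a b a b^2 a) = tr(b)*tr(a^2 b a b a b) - tr(a^2 b a b a) = x*y*z^3 - x^2*z^2 - y^2*z^2 - x*y*z + x^2 + y^2 + z^2 - 2
tr(a b a b a b^2) = tr(b)*tr(a b a b a b) - tr(a b a b a) = y*z^3 - x*z^2 - 2*y*z + x
tr(a b a b a b^2 a^2) = tr(a)*tr(a b a b a b^2 a) - tr(a b a b a b^2) = x^2*y*z^3 - x^3*z^2 - x*y^2*z^2 - x^2*y*z - y*z^3 + x^3 + x*y^2 + 2*x*z^2 + 2*y*z - 3*x
tr(b a b a b a b a) = tr(a b a b)*tr(a b a b) - tr(1) = z^4 - 4*z^2 + 2
use: tr(a^2 b a b a b a b) = tr(a)*tr(b a b a b a b a) - tr(b a b a b a b) = x*z^4 - y*z^3 - 3*x*z^2 + 2*y*z + x
tr(a^2 b a b a b a) = tr(a)*tr(b a b a b a^2) - tr(b a b a b a) = x^2*z^3 - x*y*z^2 - 2*x^2*z - z^3 + x*y + 3*z
apply: tr(a b a b a b^2 a^2 b) = tr(b)*tr(a^2 b a b a b a b) - tr(a^2 b a b a b a) = x*y*z^4 - x^2*z^3 - y^2*z^3 - 2*x*y*z^2 + 2*x^2*z + 2*y^2*z + z^3 - 3*z
tr(b a^2 b^-1 a b a b a b) = tr(a b a b a b^2 a^2)*tr(b) - tr(a b a b a b^2 a^2 b) = x^2*y^2*z^3 - x^3*y*z^2 - x*y^3*z^2 - x*y*z^4 - x^2*y^2*z + x^2*z^3 + x^3*y + x*y^3 + 4*x*y*z^2 - 2*x^2*z - z^3 - 3*x*y + 3*z

x^2*y^2*z^3 - x^3*y*z^2 - x*y^3*z^2 - x*y*z^4 - x^2*y^2*z + x^2*z^3 + x^3*y + x*y^3 + 4*x*y*z^2 - 2*x^2*z - z^3 - 3*x*y + 3*z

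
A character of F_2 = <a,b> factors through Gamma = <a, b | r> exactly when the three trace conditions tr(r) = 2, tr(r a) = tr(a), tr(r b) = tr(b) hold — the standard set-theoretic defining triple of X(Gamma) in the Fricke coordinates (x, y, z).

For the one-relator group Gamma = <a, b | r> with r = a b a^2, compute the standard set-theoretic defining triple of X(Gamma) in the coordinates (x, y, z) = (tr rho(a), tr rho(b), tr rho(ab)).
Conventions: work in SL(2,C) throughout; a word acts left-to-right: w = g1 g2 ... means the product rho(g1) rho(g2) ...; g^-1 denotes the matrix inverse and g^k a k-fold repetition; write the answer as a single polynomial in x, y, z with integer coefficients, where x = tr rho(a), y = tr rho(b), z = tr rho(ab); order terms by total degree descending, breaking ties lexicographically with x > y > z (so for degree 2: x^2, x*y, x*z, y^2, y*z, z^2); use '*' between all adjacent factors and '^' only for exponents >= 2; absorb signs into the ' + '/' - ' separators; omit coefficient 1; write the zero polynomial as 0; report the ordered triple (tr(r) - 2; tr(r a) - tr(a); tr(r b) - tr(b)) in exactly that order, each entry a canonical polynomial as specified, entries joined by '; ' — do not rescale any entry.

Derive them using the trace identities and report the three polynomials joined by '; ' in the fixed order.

tr(a b a) = tr(a) tr(b a) - tr(b) = x*z - y
and tr(a b a^2) = tr(a) tr(a b a) - tr(a b) = x^2*z - x*y - z
tr(a b a^3) = tr(a) tr(b a^3) - tr(b a^2) = x^3*z - x^2*y - 2*x*z + y
next, tr(b a b a) = tr(a b) tr(a b) - tr(1)   [split at a repeated a] = z^2 - 2
and tr(b a b) = tr(b) tr(a b) - tr(a)   [square of b] = y*z - x
tr(a b a^2 b) = tr(a) tr(b a b a) - tr(b a b)   [square of a] = x*z^2 - y*z - x
assemble the triple (tr(r) - 2; tr(r a) - x; tr(r b) - y)

x^2*z - x*y - z - 2; x^3*z - x^2*y - 2*x*z - x + y; x*z^2 - y*z - x - y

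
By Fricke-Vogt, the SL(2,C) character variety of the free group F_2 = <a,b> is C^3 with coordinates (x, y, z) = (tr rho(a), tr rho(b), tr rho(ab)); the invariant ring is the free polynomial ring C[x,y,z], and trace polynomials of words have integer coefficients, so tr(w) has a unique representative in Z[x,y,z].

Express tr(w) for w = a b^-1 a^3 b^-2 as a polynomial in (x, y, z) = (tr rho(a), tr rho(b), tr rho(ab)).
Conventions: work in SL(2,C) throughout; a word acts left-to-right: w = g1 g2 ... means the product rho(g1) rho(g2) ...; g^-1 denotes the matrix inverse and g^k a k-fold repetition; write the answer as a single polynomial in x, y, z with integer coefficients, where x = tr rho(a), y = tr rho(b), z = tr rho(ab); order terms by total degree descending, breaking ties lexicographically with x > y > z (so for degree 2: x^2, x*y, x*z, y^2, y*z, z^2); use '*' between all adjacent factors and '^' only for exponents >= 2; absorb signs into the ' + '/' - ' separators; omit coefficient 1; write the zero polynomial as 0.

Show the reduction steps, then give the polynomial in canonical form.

x^4*y^3 - 2*x^3*y^2*z - x^4*y - 2*x^2*y^3 + x^2*y*z^2 + x^3*z + 3*x*y^2*z + 2*x^2*y - y*z^2 - 2*x*z + y

trace(a^2) = trace(a)*trace(a) - trace(1) = x^2 - 2
trace(a^3) = trace(a)*trace(a^2) - trace(a) = x^3 - 3*x
trace(a^4) = trace(a)*trace(a^3) - trace(a^2) = x^4 - 4*x^2 + 2
trace(b a^2) = trace(a)*trace(b a) - trace(b) = x*z - y
trace(b a^3) = trace(a)*trace(b a^2) - trace(b a) = x^2*z - x*y - z
trace(a^4 b) = trace(a)*trace(b a^3) - trace(b a^2) = x^3*z - x^2*y - 2*x*z + y
trace(a^3 b^-1 a) = trace(a^4)*trace(b) - trace(a^4 b) = x^4*y - x^3*z - 3*x^2*y + 2*x*z + y
trace(b a b a) = trace(a b)*trace(a b) - trace(1) = z^2 - 2
trace(b a b) = trace(b)*trace(a b) - trace(a) = y*z - x
trace(b a b a^2) = trace(a)*trace(b a b a) - trace(b a b) = x*z^2 - y*z - x
trace(a b a^3 b) = trace(a)*trace(b a b a^2) - trace(b a b a) = x^2*z^2 - x*y*z - x^2 - z^2 + 2
trace(a^3 b^-1 a b) = trace(a b a^3)*trace(b) - trace(a b a^3 b) = x^3*y*z - x^2*y^2 - x^2*z^2 - x*y*z + x^2 + y^2 + z^2 - 2
trace(a b^-1 a^3 b^-1) = trace(a^3 b^-1 a)*trace(b) - trace(a^3 b^-1 a b) = x^4*y^2 - 2*x^3*y*z - 2*x^2*y^2 + x^2*z^2 + 3*x*y*z - x^2 - z^2 + 2
trace(a b^-1 a^3 b^-2) = trace(a b^-1 a^3 b^-1)*trace(b) - trace(a b^-1 a^3) = x^4*y^3 - 2*x^3*y^2*z - x^4*y - 2*x^2*y^3 + x^2*y*z^2 + x^3*z + 3*x*y^2*z + 2*x^2*y - y*z^2 - 2*x*z + y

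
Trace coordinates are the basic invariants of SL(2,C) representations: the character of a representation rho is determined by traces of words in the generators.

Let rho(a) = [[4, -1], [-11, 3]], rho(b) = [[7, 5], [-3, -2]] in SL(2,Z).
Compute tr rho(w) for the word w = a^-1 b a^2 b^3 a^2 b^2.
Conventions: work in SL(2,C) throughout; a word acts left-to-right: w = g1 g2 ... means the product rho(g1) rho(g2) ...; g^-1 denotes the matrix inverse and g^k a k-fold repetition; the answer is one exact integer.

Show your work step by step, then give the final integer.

rho(a^-1) = [[3, 1], [11, 4]]
... * rho(b) = [[7, 5], [-3, -2]]  ->  [[18, 13], [65, 47]]
... * rho(a) = [[4, -1], [-11, 3]]  ->  [[-71, 21], [-257, 76]]
... * rho(a) = [[4, -1], [-11, 3]]  ->  [[-515, 134], [-1864, 485]]
... * rho(b) = [[7, 5], [-3, -2]]  ->  [[-4007, -2843], [-14503, -10290]]
... * rho(b) = [[7, 5], [-3, -2]]  ->  [[-19520, -14349], [-70651, -51935]]
... * rho(b) = [[7, 5], [-3, -2]]  ->  [[-93593, -68902], [-338752, -249385]]
... * rho(a) = [[4, -1], [-11, 3]]  ->  [[383550, -113113], [1388227, -409403]]
... * rho(a) = [[4, -1], [-11, 3]]  ->  [[2778443, -722889], [10056341, -2616436]]
... * rho(b) = [[7, 5], [-3, -2]]  ->  [[21617768, 15337993], [78243695, 55514577]]
... * rho(b) = [[7, 5], [-3, -2]]  ->  [[105310397, 77412854], [381162134, 280189321]]
tr = 105310397 + 280189321 = 385499718

385499718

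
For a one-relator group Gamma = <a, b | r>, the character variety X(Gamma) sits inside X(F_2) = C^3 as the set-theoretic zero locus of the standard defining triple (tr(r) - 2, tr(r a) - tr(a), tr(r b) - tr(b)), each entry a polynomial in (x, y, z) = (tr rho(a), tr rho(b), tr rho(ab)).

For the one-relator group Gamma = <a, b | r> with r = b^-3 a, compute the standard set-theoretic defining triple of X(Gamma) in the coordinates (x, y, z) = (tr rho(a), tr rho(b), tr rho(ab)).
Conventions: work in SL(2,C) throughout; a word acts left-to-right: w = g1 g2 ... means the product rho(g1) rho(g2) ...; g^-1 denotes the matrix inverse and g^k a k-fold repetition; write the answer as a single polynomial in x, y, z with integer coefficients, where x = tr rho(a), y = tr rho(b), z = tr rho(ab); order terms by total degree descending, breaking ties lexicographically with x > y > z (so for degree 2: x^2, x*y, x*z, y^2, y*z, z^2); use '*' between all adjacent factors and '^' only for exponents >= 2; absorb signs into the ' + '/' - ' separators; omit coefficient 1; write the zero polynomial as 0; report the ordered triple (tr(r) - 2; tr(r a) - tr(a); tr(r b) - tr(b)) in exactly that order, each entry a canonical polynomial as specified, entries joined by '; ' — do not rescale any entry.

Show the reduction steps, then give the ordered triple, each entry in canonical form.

x*y^3 - y^2*z - 2*x*y + z - 2; x^2*y^3 - x*y^2*z - 2*x^2*y - y^3 + x*z - x + 3*y; x*y^2 - y*z - x - y

trace(b^-1 a) = trace(a) * trace(b) - trace(a b) = x*y - z
use: trace(a b^-2) = trace(b^-1 a) * trace(b) - trace(b^-1 a b) = x*y^2 - y*z - x
trace(b^-3 a) = trace(a b^-2) * trace(b) - trace(a b^-1) = x*y^3 - y^2*z - 2*x*y + z
trace(a^2) = trace(a) * trace(a) - trace(1) = x^2 - 2
apply: trace(a^2 b) = trace(a) * trace(b a) - trace(b) = x*z - y
trace(b^-1 a^2) = trace(a^2) * trace(b) - trace(a^2 b) = x^2*y - x*z - y
trace(b^-1 a^2 b^-1) = trace(b^-1 a^2) * trace(b) - trace(b^-1 a^2 b) = x^2*y^2 - x*y*z - x^2 - y^2 + 2
trace(b^-3 a^2) = trace(b^-1 a^2 b^-1) * trace(b) - trace(b^-1 a^2) = x^2*y^3 - x*y^2*z - 2*x^2*y - y^3 + x*z + 3*y
assemble the triple (trace(r) - 2; trace(r a) - x; trace(r b) - y)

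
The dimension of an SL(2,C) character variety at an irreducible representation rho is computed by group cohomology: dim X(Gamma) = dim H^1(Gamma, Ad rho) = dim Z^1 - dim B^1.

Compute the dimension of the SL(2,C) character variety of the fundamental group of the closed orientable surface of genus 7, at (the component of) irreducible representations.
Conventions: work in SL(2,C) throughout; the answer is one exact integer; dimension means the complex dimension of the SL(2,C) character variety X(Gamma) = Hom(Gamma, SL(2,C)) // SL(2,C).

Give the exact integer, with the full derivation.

Gamma = pi_1(Sigma_7) = < a_1, b_1, ..., a_7, b_7 | prod [a_i, b_i] > has 2g = 14 generators and 1 relator.
Unconstrained cocycle data is one sl_2 vector per generator (42 dimensions), cut by the relator condition d_2(z) = 0.
H^2 = coker(d_2) is dual to H^0 = 0 at irreducible rho (Poincare duality), so d_2 is onto: dim Z^1 = 39.
Coboundaries contribute dim B^1 = 3 (injective at irreducible rho).
dim X = dim H^1 = 39 - 3 = 36.

36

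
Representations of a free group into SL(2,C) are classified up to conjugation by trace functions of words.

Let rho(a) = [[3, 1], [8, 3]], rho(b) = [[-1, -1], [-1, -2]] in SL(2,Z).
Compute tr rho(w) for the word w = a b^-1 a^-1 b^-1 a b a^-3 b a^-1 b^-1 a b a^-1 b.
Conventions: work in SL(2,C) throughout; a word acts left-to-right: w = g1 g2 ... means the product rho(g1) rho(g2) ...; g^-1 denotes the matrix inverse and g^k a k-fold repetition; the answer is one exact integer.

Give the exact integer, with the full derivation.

1116612

rho(a) = [[3, 1], [8, 3]]
... * rho(b^-1) = [[-2, 1], [1, -1]]  ->  [[-5, 2], [-13, 5]]
... * rho(a^-1) = [[3, -1], [-8, 3]]  ->  [[-31, 11], [-79, 28]]
... * rho(b^-1) = [[-2, 1], [1, -1]]  ->  [[73, -42], [186, -107]]
... * rho(a) = [[3, 1], [8, 3]]  ->  [[-117, -53], [-298, -135]]
... * rho(b) = [[-1, -1], [-1, -2]]  ->  [[170, 223], [433, 568]]
... * rho(a^-1) = [[3, -1], [-8, 3]]  ->  [[-1274, 499], [-3245, 1271]]
... * rho(a^-1) = [[3, -1], [-8, 3]]  ->  [[-7814, 2771], [-19903, 7058]]
... * rho(a^-1) = [[3, -1], [-8, 3]]  ->  [[-45610, 16127], [-116173, 41077]]
... * rho(b) = [[-1, -1], [-1, -2]]  ->  [[29483, 13356], [75096, 34019]]
... * rho(a^-1) = [[3, -1], [-8, 3]]  ->  [[-18399, 10585], [-46864, 26961]]
... * rho(b^-1) = [[-2, 1], [1, -1]]  ->  [[47383, -28984], [120689, -73825]]
... * rho(a) = [[3, 1], [8, 3]]  ->  [[-89723, -39569], [-228533, -100786]]
... * rho(b) = [[-1, -1], [-1, -2]]  ->  [[129292, 168861], [329319, 430105]]
... * rho(a^-1) = [[3, -1], [-8, 3]]  ->  [[-963012, 377291], [-2452883, 960996]]
... * rho(b) = [[-1, -1], [-1, -2]]  ->  [[585721, 208430], [1491887, 530891]]
tr = 585721 + 530891 = 1116612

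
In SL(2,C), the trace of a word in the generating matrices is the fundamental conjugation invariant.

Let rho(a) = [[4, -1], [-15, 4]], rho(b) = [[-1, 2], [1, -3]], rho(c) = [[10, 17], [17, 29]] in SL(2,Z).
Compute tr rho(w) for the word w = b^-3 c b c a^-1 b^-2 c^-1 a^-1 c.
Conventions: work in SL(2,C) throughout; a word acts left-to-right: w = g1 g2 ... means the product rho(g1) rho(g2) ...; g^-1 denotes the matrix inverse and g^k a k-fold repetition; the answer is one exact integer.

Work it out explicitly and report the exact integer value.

-28583562071

rho(b^-1) = [[-3, -2], [-1, -1]]
... * rho(b^-1) = [[-3, -2], [-1, -1]]  ->  [[11, 8], [4, 3]]
... * rho(b^-1) = [[-3, -2], [-1, -1]]  ->  [[-41, -30], [-15, -11]]
... * rho(c) = [[10, 17], [17, 29]]  ->  [[-920, -1567], [-337, -574]]
... * rho(b) = [[-1, 2], [1, -3]]  ->  [[-647, 2861], [-237, 1048]]
... * rho(c) = [[10, 17], [17, 29]]  ->  [[42167, 71970], [15446, 26363]]
... * rho(a^-1) = [[4, 1], [15, 4]]  ->  [[1248218, 330047], [457229, 120898]]
... * rho(b^-1) = [[-3, -2], [-1, -1]]  ->  [[-4074701, -2826483], [-1492585, -1035356]]
... * rho(b^-1) = [[-3, -2], [-1, -1]]  ->  [[15050586, 10975885], [5513111, 4020526]]
... * rho(c^-1) = [[29, -17], [-17, 10]]  ->  [[249876949, -146101112], [91531277, -53517627]]
... * rho(a^-1) = [[4, 1], [15, 4]]  ->  [[-1192008884, -334527499], [-436639297, -122539231]]
... * rho(c) = [[10, 17], [17, 29]]  ->  [[-17607056323, -29965448499], [-6449559897, -10976505748]]
tr = -17607056323 + -10976505748 = -28583562071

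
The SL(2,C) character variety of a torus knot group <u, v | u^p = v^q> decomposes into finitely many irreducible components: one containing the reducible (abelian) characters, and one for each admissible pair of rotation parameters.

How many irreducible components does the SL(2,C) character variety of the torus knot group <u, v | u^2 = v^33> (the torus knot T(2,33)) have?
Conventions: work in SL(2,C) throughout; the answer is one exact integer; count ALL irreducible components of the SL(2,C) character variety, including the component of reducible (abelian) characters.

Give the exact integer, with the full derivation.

In the torus knot group T(2,33), u^2 = v^33 is central, so an irreducible representation sends it to +I or -I (Schur).
This locks tr(u) to 2*cos(pi*alpha/2), alpha in 1..1, and tr(v) to 2*cos(pi*beta/33), beta in 1..32, on each component of irreducible characters.
The two central values (-1)^alpha I and (-1)^beta I must be the same matrix, so alpha and beta share a parity.
count pairs: odd alpha (1 choices) x odd beta (16), plus even alpha (0) x even beta (16): 1*16 + 0*16 = 16.
That is 16 components of irreducible characters, and with the reducible (abelian) component the total is 17.

17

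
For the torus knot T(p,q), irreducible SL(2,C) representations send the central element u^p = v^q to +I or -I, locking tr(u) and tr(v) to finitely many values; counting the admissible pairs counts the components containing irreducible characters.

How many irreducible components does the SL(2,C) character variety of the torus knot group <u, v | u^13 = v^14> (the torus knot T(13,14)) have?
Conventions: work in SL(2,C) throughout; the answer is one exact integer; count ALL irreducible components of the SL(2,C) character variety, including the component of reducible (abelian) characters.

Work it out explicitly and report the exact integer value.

79

In the torus knot group T(13,14), u^13 = v^14 is central, so an irreducible representation sends it to +I or -I (Schur).
So on each irreducible component the traces are pinned: tr(u) = 2*cos(pi*alpha/13) with 1 <= alpha <= 12, tr(v) = 2*cos(pi*beta/14) with 1 <= beta <= 13.
The two central values (-1)^alpha I and (-1)^beta I must be the same matrix, so alpha and beta share a parity.
Enumerate parity-matched pairs: 6*7 odd-odd plus 6*6 even-even gives 78.
components with irreducible characters: 78; plus the single component of reducible (abelian) characters: total 79.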